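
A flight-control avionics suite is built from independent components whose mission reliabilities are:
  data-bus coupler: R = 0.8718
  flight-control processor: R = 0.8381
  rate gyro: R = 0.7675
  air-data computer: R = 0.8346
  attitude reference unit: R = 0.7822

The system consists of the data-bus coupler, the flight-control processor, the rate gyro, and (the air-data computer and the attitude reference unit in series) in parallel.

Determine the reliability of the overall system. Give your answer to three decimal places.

0.998

Series (air-data computer and attitude reference unit): 0.83460 × 0.78220 = 0.65282
Parallel (data-bus coupler, flight-control processor, rate gyro, and [0.65282]): 1 − (1 − 0.87180)(1 − 0.83810)(1 − 0.76750)(1 − 0.65282) = 0.998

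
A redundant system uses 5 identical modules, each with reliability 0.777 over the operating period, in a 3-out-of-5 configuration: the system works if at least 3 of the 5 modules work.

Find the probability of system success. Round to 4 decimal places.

0.9229

R = Σ_{i=3}^{5} C(5,i) p^i (1−p)^{5−i} with p = 0.777
C(5,3)·0.777^3·0.223^2 = 0.233277
C(5,4)·0.777^4·0.223^1 = 0.406405
C(5,5)·0.777^5·0.223^0 = 0.283208
Sum = 0.9229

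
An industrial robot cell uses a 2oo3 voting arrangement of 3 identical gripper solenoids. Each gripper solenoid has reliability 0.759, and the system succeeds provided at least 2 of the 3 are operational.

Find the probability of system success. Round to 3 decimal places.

0.854

R = Σ_{i=2}^{3} C(3,i) p^i (1−p)^{3−i} with p = 0.759
C(3,2)·0.759^2·0.241^1 = 0.41651
C(3,3)·0.759^3·0.241^0 = 0.43725
Sum = 0.854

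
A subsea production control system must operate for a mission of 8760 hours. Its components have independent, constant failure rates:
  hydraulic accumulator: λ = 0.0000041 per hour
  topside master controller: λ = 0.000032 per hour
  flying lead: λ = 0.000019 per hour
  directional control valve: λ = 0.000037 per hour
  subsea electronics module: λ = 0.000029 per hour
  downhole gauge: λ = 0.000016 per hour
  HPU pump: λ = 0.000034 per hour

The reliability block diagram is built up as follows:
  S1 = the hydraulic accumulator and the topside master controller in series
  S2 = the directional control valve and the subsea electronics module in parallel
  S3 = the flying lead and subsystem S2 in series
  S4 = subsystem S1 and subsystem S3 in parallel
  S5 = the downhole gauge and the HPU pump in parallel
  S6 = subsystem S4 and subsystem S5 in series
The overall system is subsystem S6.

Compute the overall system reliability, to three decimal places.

0.912

R(hydraulic accumulator) = exp(−0.0000041 × 8760) = 0.96472
R(topside master controller) = exp(−0.000032 × 8760) = 0.75554
R(flying lead) = exp(−0.000019 × 8760) = 0.84667
R(directional control valve) = exp(−0.000037 × 8760) = 0.72316
R(subsea electronics module) = exp(−0.000029 × 8760) = 0.77566
R(downhole gauge) = exp(−0.000016 × 8760) = 0.86922
R(HPU pump) = exp(−0.000034 × 8760) = 0.74242
Series (hydraulic accumulator and topside master controller): 0.96472 × 0.75554 = 0.72888
Parallel (directional control valve and subsea electronics module): 1 − (1 − 0.72316)(1 − 0.77566) = 0.93789
Series (flying lead and [0.93789]): 0.84667 × 0.93789 = 0.79408
Parallel ([0.72888] and [0.79408]): 1 − (1 − 0.72888)(1 − 0.79408) = 0.94417
Parallel (downhole gauge and HPU pump): 1 − (1 − 0.86922)(1 − 0.74242) = 0.96631
Series ([0.94417] and [0.96631]): 0.94417 × 0.96631 = 0.912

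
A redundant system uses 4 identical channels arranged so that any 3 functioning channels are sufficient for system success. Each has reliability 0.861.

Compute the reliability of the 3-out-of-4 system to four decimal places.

R = Σ_{i=3}^{4} C(4,i) p^i (1−p)^{4−i} with p = 0.861
C(4,3)·0.861^3·0.139^1 = 0.354882
C(4,4)·0.861^4·0.139^0 = 0.549557
Sum = 0.9044

0.9044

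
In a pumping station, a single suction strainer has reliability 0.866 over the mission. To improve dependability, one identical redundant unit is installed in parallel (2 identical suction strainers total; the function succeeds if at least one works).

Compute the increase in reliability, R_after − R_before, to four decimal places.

0.1160

R_before = 0.866
R_after = 1 − (1 − 0.866)^2 = 0.9820
ΔR = 0.9820 − 0.866 = 0.1160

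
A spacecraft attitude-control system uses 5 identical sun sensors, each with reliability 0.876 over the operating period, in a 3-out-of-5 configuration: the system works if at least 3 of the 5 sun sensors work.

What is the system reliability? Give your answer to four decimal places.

0.9843

R = Σ_{i=3}^{5} C(5,i) p^i (1−p)^{5−i} with p = 0.876
C(5,3)·0.876^3·0.124^2 = 0.103361
C(5,4)·0.876^4·0.124^1 = 0.365097
C(5,5)·0.876^5·0.124^0 = 0.515847
Sum = 0.9843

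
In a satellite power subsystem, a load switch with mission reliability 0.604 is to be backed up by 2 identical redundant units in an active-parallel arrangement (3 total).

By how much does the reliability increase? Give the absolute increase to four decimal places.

0.3339

R_before = 0.604
R_after = 1 − (1 − 0.604)^3 = 0.9379
ΔR = 0.9379 − 0.604 = 0.3339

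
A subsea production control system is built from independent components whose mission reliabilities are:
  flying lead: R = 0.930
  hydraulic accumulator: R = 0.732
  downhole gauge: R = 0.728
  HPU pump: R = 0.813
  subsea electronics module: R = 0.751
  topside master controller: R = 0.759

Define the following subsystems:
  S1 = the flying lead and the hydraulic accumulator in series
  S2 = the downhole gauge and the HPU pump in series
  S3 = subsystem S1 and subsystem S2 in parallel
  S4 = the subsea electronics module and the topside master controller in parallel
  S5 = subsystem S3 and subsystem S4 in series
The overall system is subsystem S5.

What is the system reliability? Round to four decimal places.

Series (flying lead and hydraulic accumulator): 0.930000 × 0.732000 = 0.680760
Series (downhole gauge and HPU pump): 0.728000 × 0.813000 = 0.591864
Parallel ([0.680760] and [0.591864]): 1 − (1 − 0.680760)(1 − 0.591864) = 0.869707
Parallel (subsea electronics module and topside master controller): 1 − (1 − 0.751000)(1 − 0.759000) = 0.939991
Series ([0.869707] and [0.939991]): 0.869707 × 0.939991 = 0.8175

0.8175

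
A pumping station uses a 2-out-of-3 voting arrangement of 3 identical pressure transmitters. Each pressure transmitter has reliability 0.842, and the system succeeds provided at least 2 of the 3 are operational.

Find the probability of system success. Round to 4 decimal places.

0.9330

R = Σ_{i=2}^{3} C(3,i) p^i (1−p)^{3−i} with p = 0.842
C(3,2)·0.842^2·0.158^1 = 0.336049
C(3,3)·0.842^3·0.158^0 = 0.596948
Sum = 0.9330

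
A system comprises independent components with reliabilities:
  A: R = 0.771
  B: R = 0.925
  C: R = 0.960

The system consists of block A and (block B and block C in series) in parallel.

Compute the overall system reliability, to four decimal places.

Series (B and C): 0.925000 × 0.960000 = 0.888000
Parallel (A and [0.888000]): 1 − (1 − 0.771000)(1 − 0.888000) = 0.9744

0.9744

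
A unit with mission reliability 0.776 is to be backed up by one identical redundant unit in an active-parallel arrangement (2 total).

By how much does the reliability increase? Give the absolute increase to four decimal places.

0.1738

R_before = 0.776
R_after = 1 − (1 − 0.776)^2 = 0.9498
ΔR = 0.9498 − 0.776 = 0.1738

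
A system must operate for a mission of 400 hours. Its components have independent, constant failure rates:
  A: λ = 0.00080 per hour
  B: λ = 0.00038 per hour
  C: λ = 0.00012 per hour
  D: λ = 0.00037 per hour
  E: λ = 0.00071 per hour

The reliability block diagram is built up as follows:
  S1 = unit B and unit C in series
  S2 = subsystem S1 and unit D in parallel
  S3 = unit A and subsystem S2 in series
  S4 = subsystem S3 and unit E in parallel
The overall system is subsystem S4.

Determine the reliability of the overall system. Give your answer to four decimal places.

0.9278

R(A) = exp(−0.00080 × 400) = 0.726149
R(B) = exp(−0.00038 × 400) = 0.858988
R(C) = exp(−0.00012 × 400) = 0.953134
R(D) = exp(−0.00037 × 400) = 0.862431
R(E) = exp(−0.00071 × 400) = 0.752767
Series (B and C): 0.858988 × 0.953134 = 0.818731
Parallel ([0.818731] and D): 1 − (1 − 0.818731)(1 − 0.862431) = 0.975063
Series (A and [0.975063]): 0.726149 × 0.975063 = 0.708041
Parallel ([0.708041] and E): 1 − (1 − 0.708041)(1 − 0.752767) = 0.9278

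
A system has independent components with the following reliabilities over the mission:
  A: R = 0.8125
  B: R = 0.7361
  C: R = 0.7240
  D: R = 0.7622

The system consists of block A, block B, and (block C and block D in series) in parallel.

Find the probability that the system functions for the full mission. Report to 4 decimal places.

Series (C and D): 0.724000 × 0.762200 = 0.551833
Parallel (A, B, and [0.551833]): 1 − (1 − 0.812500)(1 − 0.736100)(1 − 0.551833) = 0.9778

0.9778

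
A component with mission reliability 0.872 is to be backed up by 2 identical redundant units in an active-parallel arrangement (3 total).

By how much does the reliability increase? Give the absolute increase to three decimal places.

0.126

R_before = 0.872
R_after = 1 − (1 − 0.872)^3 = 0.998
ΔR = 0.998 − 0.872 = 0.126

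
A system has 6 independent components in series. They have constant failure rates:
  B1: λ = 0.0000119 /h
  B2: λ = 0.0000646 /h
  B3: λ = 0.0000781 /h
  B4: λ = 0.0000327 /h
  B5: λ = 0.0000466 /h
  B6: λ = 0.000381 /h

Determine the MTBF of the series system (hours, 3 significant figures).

Series of exponential components: λ_sys = Σ λ_i
λ_sys = 0.0000119 + 0.0000646 + 0.0000781 + 0.0000327 + 0.0000466 + 0.000381 = 6.1490e-04 /h
MTBF = 1 / λ_sys = 1630 h

1630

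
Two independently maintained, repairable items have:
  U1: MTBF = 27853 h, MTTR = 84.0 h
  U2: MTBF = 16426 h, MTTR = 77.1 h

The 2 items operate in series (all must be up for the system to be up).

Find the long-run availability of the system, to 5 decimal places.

0.99234

A(U1) = MTBF/(MTBF+MTTR) = 27853/(27853+84.0) = 0.996993
A(U2) = MTBF/(MTBF+MTTR) = 16426/(16426+77.1) = 0.995328
Series availability: 0.996993 × 0.995328 = 0.99234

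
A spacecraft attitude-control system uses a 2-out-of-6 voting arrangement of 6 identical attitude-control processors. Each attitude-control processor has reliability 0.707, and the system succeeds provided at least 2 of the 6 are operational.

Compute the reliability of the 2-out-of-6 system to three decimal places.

0.990

R = Σ_{i=2}^{6} C(6,i) p^i (1−p)^{6−i} with p = 0.707
C(6,2)·0.707^2·0.293^4 = 0.05526
C(6,3)·0.707^3·0.293^3 = 0.17778
C(6,4)·0.707^4·0.293^2 = 0.32174
C(6,5)·0.707^5·0.293^1 = 0.31054
C(6,6)·0.707^6·0.293^0 = 0.12489
Sum = 0.990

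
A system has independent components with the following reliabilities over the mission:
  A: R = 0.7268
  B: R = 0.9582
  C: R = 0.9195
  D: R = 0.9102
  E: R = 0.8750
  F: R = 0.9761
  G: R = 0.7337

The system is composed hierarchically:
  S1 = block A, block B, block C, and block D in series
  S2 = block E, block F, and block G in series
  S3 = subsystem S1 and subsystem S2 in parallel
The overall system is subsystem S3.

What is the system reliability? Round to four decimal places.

0.8443

Series (A, B, C, and D): 0.726800 × 0.958200 × 0.919500 × 0.910200 = 0.582854
Series (E, F, and G): 0.875000 × 0.976100 × 0.733700 = 0.626644
Parallel ([0.582854] and [0.626644]): 1 − (1 − 0.582854)(1 − 0.626644) = 0.8443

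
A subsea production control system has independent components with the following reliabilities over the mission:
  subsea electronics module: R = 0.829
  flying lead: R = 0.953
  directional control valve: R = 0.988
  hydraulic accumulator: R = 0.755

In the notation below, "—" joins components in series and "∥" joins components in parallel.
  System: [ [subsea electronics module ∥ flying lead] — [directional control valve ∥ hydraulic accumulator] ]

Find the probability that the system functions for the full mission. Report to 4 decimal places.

Parallel (subsea electronics module and flying lead): 1 − (1 − 0.829000)(1 − 0.953000) = 0.991963
Parallel (directional control valve and hydraulic accumulator): 1 − (1 − 0.988000)(1 − 0.755000) = 0.997060
Series ([0.991963] and [0.997060]): 0.991963 × 0.997060 = 0.9890

0.9890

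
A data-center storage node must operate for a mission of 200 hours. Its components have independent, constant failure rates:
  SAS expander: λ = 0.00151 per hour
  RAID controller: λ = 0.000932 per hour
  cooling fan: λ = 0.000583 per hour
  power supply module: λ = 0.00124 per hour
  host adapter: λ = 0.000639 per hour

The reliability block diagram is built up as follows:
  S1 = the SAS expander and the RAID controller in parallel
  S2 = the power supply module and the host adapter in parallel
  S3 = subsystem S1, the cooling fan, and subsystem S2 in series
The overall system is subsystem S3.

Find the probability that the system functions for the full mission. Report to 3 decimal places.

0.828

R(SAS expander) = exp(−0.00151 × 200) = 0.73934
R(RAID controller) = exp(−0.000932 × 200) = 0.82994
R(cooling fan) = exp(−0.000583 × 200) = 0.88994
R(power supply module) = exp(−0.00124 × 200) = 0.78036
R(host adapter) = exp(−0.000639 × 200) = 0.88003
Parallel (SAS expander and RAID controller): 1 − (1 − 0.73934)(1 − 0.82994) = 0.95567
Parallel (power supply module and host adapter): 1 − (1 − 0.78036)(1 − 0.88003) = 0.97365
Series ([0.95567], cooling fan, and [0.97365]): 0.95567 × 0.88994 × 0.97365 = 0.828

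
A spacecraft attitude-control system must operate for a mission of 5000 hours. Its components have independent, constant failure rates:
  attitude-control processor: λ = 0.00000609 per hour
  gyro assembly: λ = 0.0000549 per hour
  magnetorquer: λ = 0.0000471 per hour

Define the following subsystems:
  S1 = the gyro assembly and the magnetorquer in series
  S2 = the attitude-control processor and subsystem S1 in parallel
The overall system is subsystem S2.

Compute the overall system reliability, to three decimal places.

0.988

R(attitude-control processor) = exp(−0.00000609 × 5000) = 0.97001
R(gyro assembly) = exp(−0.0000549 × 5000) = 0.75995
R(magnetorquer) = exp(−0.0000471 × 5000) = 0.79018
Series (gyro assembly and magnetorquer): 0.75995 × 0.79018 = 0.60050
Parallel (attitude-control processor and [0.60050]): 1 − (1 − 0.97001)(1 − 0.60050) = 0.988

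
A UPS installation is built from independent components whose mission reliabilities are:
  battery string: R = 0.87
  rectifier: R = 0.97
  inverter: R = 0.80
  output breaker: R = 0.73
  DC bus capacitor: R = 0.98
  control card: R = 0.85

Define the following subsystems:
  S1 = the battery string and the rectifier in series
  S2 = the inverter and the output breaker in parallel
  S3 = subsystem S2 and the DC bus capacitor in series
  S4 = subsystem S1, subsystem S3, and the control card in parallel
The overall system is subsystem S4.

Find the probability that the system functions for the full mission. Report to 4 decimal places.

Series (battery string and rectifier): 0.870000 × 0.970000 = 0.843900
Parallel (inverter and output breaker): 1 − (1 − 0.800000)(1 − 0.730000) = 0.946000
Series ([0.946000] and DC bus capacitor): 0.946000 × 0.980000 = 0.927080
Parallel ([0.843900], [0.927080], and control card): 1 − (1 − 0.843900)(1 − 0.927080)(1 − 0.850000) = 0.9983

0.9983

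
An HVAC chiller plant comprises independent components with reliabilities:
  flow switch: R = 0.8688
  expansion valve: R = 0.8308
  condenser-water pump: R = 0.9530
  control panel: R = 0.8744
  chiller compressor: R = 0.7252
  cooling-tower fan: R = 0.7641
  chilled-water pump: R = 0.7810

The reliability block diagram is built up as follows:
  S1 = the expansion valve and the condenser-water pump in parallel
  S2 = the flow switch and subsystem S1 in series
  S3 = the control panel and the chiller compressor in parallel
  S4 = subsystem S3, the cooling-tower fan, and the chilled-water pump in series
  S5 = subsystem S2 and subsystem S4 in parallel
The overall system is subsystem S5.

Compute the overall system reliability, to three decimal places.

0.941

Parallel (expansion valve and condenser-water pump): 1 − (1 − 0.83080)(1 − 0.95300) = 0.99205
Series (flow switch and [0.99205]): 0.86880 × 0.99205 = 0.86189
Parallel (control panel and chiller compressor): 1 − (1 − 0.87440)(1 − 0.72520) = 0.96549
Series ([0.96549], cooling-tower fan, and chilled-water pump): 0.96549 × 0.76410 × 0.78100 = 0.57617
Parallel ([0.86189] and [0.57617]): 1 − (1 − 0.86189)(1 − 0.57617) = 0.941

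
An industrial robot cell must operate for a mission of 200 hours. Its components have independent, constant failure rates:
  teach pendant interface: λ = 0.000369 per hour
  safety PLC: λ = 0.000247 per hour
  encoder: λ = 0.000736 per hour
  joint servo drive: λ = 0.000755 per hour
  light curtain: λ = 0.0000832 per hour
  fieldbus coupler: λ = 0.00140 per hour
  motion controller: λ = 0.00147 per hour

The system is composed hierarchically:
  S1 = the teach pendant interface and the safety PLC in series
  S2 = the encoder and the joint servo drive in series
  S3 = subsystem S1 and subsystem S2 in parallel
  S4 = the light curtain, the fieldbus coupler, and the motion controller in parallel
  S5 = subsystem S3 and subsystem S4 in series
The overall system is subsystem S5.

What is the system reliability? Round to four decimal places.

0.9691

R(teach pendant interface) = exp(−0.000369 × 200) = 0.928857
R(safety PLC) = exp(−0.000247 × 200) = 0.951800
R(encoder) = exp(−0.000736 × 200) = 0.863121
R(joint servo drive) = exp(−0.000755 × 200) = 0.859848
R(light curtain) = exp(−0.0000832 × 200) = 0.983498
R(fieldbus coupler) = exp(−0.00140 × 200) = 0.755784
R(motion controller) = exp(−0.00147 × 200) = 0.745276
Series (teach pendant interface and safety PLC): 0.928857 × 0.951800 = 0.884086
Series (encoder and joint servo drive): 0.863121 × 0.859848 = 0.742153
Parallel ([0.884086] and [0.742153]): 1 − (1 − 0.884086)(1 − 0.742153) = 0.970112
Parallel (light curtain, fieldbus coupler, and motion controller): 1 − (1 − 0.983498)(1 − 0.755784)(1 − 0.745276) = 0.998973
Series ([0.970112] and [0.998973]): 0.970112 × 0.998973 = 0.9691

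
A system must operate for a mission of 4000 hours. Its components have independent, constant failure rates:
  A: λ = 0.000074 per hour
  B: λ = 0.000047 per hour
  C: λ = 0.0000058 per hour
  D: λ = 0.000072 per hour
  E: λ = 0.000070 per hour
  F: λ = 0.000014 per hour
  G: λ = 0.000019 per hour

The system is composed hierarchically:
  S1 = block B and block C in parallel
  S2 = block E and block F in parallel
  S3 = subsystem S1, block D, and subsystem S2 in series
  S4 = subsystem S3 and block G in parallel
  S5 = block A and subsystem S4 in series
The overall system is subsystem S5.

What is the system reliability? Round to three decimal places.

R(A) = exp(−0.000074 × 4000) = 0.74379
R(B) = exp(−0.000047 × 4000) = 0.82861
R(C) = exp(−0.0000058 × 4000) = 0.97707
R(D) = exp(−0.000072 × 4000) = 0.74976
R(E) = exp(−0.000070 × 4000) = 0.75578
R(F) = exp(−0.000014 × 4000) = 0.94554
R(G) = exp(−0.000019 × 4000) = 0.92682
Parallel (B and C): 1 − (1 − 0.82861)(1 − 0.97707) = 0.99607
Parallel (E and F): 1 − (1 − 0.75578)(1 − 0.94554) = 0.98670
Series ([0.99607], D, and [0.98670]): 0.99607 × 0.74976 × 0.98670 = 0.73688
Parallel ([0.73688] and G): 1 − (1 − 0.73688)(1 − 0.92682) = 0.98074
Series (A and [0.98074]): 0.74379 × 0.98074 = 0.729

0.729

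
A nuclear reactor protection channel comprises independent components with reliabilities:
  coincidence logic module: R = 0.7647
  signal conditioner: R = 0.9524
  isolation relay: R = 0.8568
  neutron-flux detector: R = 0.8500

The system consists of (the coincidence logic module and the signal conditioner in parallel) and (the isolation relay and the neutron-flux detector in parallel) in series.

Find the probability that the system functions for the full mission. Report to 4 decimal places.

0.9676

Parallel (coincidence logic module and signal conditioner): 1 − (1 − 0.764700)(1 − 0.952400) = 0.988800
Parallel (isolation relay and neutron-flux detector): 1 − (1 − 0.856800)(1 − 0.850000) = 0.978520
Series ([0.988800] and [0.978520]): 0.988800 × 0.978520 = 0.9676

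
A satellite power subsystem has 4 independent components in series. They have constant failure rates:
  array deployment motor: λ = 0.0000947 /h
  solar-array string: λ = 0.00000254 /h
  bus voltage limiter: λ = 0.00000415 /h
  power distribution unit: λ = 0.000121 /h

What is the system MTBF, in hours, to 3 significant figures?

Series of exponential components: λ_sys = Σ λ_i
λ_sys = 0.0000947 + 0.00000254 + 0.00000415 + 0.000121 = 2.2239e-04 /h
MTBF = 1 / λ_sys = 4500 h

4500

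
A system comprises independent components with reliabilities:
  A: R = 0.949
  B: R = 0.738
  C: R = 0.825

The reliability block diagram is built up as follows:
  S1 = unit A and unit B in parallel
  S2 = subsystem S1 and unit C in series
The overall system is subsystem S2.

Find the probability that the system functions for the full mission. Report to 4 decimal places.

Parallel (A and B): 1 − (1 − 0.949000)(1 − 0.738000) = 0.986638
Series ([0.986638] and C): 0.986638 × 0.825000 = 0.8140

0.8140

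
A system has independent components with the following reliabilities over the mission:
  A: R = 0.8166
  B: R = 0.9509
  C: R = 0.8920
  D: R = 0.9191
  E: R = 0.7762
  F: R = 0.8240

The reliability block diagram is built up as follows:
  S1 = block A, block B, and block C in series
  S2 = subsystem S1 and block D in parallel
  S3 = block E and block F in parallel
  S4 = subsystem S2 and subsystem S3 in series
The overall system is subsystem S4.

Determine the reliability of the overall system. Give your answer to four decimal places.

Series (A, B, and C): 0.816600 × 0.950900 × 0.892000 = 0.692642
Parallel ([0.692642] and D): 1 − (1 − 0.692642)(1 − 0.919100) = 0.975135
Parallel (E and F): 1 − (1 − 0.776200)(1 − 0.824000) = 0.960611
Series ([0.975135] and [0.960611]): 0.975135 × 0.960611 = 0.9367

0.9367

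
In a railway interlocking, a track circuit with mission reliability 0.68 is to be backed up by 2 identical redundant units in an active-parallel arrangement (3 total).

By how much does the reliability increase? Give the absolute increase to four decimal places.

0.2872

R_before = 0.68
R_after = 1 − (1 − 0.68)^3 = 0.9672
ΔR = 0.9672 − 0.68 = 0.2872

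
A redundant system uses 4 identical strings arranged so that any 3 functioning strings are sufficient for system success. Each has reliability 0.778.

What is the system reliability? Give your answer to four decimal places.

0.7845

R = Σ_{i=3}^{4} C(4,i) p^i (1−p)^{4−i} with p = 0.778
C(4,3)·0.778^3·0.222^1 = 0.418169
C(4,4)·0.778^4·0.222^0 = 0.366369
Sum = 0.7845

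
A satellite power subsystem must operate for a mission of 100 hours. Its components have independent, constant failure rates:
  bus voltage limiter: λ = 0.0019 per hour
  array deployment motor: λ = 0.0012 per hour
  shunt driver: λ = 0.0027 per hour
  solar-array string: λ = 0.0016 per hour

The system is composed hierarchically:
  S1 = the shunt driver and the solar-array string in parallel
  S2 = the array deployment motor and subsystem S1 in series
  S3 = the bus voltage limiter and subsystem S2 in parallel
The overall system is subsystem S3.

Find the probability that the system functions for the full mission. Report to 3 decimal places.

R(bus voltage limiter) = exp(−0.0019 × 100) = 0.82696
R(array deployment motor) = exp(−0.0012 × 100) = 0.88692
R(shunt driver) = exp(−0.0027 × 100) = 0.76338
R(solar-array string) = exp(−0.0016 × 100) = 0.85214
Parallel (shunt driver and solar-array string): 1 − (1 − 0.76338)(1 − 0.85214) = 0.96501
Series (array deployment motor and [0.96501]): 0.88692 × 0.96501 = 0.85589
Parallel (bus voltage limiter and [0.85589]): 1 − (1 − 0.82696)(1 − 0.85589) = 0.975

0.975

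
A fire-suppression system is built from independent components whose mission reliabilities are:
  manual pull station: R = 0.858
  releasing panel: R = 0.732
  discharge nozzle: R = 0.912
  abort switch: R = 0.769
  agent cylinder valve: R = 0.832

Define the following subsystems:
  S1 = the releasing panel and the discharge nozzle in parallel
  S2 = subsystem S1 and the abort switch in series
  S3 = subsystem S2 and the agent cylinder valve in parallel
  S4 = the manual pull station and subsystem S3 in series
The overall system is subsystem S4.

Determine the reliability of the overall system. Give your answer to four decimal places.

Parallel (releasing panel and discharge nozzle): 1 − (1 − 0.732000)(1 − 0.912000) = 0.976416
Series ([0.976416] and abort switch): 0.976416 × 0.769000 = 0.750864
Parallel ([0.750864] and agent cylinder valve): 1 − (1 − 0.750864)(1 − 0.832000) = 0.958145
Series (manual pull station and [0.958145]): 0.858000 × 0.958145 = 0.8221

0.8221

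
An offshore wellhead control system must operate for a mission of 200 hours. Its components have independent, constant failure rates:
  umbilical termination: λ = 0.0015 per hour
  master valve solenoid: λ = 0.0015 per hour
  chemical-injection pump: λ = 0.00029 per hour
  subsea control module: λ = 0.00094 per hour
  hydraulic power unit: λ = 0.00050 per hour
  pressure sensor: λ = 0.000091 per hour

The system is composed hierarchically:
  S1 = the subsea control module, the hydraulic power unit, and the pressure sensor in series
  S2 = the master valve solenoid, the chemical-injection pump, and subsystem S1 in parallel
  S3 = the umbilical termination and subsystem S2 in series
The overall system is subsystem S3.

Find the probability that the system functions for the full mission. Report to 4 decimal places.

R(umbilical termination) = exp(−0.0015 × 200) = 0.740818
R(master valve solenoid) = exp(−0.0015 × 200) = 0.740818
R(chemical-injection pump) = exp(−0.00029 × 200) = 0.943650
R(subsea control module) = exp(−0.00094 × 200) = 0.828615
R(hydraulic power unit) = exp(−0.00050 × 200) = 0.904837
R(pressure sensor) = exp(−0.000091 × 200) = 0.981965
Series (subsea control module, hydraulic power unit, and pressure sensor): 0.828615 × 0.904837 × 0.981965 = 0.736240
Parallel (master valve solenoid, chemical-injection pump, and [0.736240]): 1 − (1 − 0.740818)(1 − 0.943650)(1 − 0.736240) = 0.996148
Series (umbilical termination and [0.996148]): 0.740818 × 0.996148 = 0.7380

0.7380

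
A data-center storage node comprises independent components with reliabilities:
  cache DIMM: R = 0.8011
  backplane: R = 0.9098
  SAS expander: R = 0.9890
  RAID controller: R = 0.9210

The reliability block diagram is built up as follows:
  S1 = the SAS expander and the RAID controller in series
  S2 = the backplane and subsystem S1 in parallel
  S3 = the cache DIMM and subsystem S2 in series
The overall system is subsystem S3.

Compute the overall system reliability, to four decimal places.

0.7947

Series (SAS expander and RAID controller): 0.989000 × 0.921000 = 0.910869
Parallel (backplane and [0.910869]): 1 − (1 − 0.909800)(1 − 0.910869) = 0.991960
Series (cache DIMM and [0.991960]): 0.801100 × 0.991960 = 0.7947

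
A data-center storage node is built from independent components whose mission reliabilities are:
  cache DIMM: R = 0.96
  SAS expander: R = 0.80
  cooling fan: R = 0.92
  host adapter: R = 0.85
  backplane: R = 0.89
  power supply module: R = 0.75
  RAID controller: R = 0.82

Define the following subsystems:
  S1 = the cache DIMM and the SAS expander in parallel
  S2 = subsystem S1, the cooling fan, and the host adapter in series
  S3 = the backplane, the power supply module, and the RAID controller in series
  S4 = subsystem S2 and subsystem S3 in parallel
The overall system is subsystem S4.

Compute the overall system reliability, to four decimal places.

Parallel (cache DIMM and SAS expander): 1 − (1 − 0.960000)(1 − 0.800000) = 0.992000
Series ([0.992000], cooling fan, and host adapter): 0.992000 × 0.920000 × 0.850000 = 0.775744
Series (backplane, power supply module, and RAID controller): 0.890000 × 0.750000 × 0.820000 = 0.547350
Parallel ([0.775744] and [0.547350]): 1 − (1 − 0.775744)(1 − 0.547350) = 0.8985

0.8985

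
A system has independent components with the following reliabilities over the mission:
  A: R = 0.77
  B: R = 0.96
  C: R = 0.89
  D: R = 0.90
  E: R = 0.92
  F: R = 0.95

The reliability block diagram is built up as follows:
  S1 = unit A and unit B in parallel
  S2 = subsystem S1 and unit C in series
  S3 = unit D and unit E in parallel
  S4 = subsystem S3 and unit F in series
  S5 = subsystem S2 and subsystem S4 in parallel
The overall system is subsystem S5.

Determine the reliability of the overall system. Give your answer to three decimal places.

0.993

Parallel (A and B): 1 − (1 − 0.77000)(1 − 0.96000) = 0.99080
Series ([0.99080] and C): 0.99080 × 0.89000 = 0.88181
Parallel (D and E): 1 − (1 − 0.90000)(1 − 0.92000) = 0.99200
Series ([0.99200] and F): 0.99200 × 0.95000 = 0.94240
Parallel ([0.88181] and [0.94240]): 1 − (1 − 0.88181)(1 − 0.94240) = 0.993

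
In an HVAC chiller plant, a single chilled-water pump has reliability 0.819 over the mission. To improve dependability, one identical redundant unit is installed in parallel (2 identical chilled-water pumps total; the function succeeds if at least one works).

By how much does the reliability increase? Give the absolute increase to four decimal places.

R_before = 0.819
R_after = 1 − (1 − 0.819)^2 = 0.9672
ΔR = 0.9672 − 0.819 = 0.1482

0.1482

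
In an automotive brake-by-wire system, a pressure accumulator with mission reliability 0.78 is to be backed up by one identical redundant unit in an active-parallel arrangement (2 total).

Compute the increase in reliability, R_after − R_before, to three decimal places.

0.172

R_before = 0.78
R_after = 1 − (1 − 0.78)^2 = 0.952
ΔR = 0.952 − 0.78 = 0.172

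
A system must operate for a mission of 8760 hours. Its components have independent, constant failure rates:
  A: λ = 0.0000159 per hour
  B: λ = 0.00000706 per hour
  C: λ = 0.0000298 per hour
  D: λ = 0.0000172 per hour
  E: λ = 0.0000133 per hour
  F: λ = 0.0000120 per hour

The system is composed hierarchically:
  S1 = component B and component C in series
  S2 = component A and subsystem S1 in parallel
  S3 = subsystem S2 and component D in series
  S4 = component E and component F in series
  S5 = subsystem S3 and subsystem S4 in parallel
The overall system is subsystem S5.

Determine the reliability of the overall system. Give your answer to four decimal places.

0.9661

R(A) = exp(−0.0000159 × 8760) = 0.869981
R(B) = exp(−0.00000706 × 8760) = 0.940028
R(C) = exp(−0.0000298 × 8760) = 0.770244
R(D) = exp(−0.0000172 × 8760) = 0.860130
R(E) = exp(−0.0000133 × 8760) = 0.890023
R(F) = exp(−0.0000120 × 8760) = 0.900216
Series (B and C): 0.940028 × 0.770244 = 0.724051
Parallel (A and [0.724051]): 1 − (1 − 0.869981)(1 − 0.724051) = 0.964121
Series ([0.964121] and D): 0.964121 × 0.860130 = 0.829269
Series (E and F): 0.890023 × 0.900216 = 0.801213
Parallel ([0.829269] and [0.801213]): 1 − (1 − 0.829269)(1 − 0.801213) = 0.9661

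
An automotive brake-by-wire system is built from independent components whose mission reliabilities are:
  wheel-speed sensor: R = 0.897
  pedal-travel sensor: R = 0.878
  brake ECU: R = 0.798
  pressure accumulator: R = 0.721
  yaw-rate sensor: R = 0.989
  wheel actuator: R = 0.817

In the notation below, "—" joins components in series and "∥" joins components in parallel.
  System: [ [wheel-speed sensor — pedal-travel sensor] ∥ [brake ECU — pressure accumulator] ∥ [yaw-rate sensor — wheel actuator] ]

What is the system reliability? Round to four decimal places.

0.9827

Series (wheel-speed sensor and pedal-travel sensor): 0.897000 × 0.878000 = 0.787566
Series (brake ECU and pressure accumulator): 0.798000 × 0.721000 = 0.575358
Series (yaw-rate sensor and wheel actuator): 0.989000 × 0.817000 = 0.808013
Parallel ([0.787566], [0.575358], and [0.808013]): 1 − (1 − 0.787566)(1 − 0.575358)(1 − 0.808013) = 0.9827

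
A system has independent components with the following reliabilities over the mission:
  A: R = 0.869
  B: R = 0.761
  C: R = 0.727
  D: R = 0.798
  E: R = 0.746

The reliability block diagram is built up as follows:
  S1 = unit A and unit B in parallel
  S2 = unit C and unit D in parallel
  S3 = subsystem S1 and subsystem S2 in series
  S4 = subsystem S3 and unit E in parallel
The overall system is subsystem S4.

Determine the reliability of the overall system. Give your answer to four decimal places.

0.9785

Parallel (A and B): 1 − (1 − 0.869000)(1 − 0.761000) = 0.968691
Parallel (C and D): 1 − (1 − 0.727000)(1 − 0.798000) = 0.944854
Series ([0.968691] and [0.944854]): 0.968691 × 0.944854 = 0.915272
Parallel ([0.915272] and E): 1 − (1 − 0.915272)(1 − 0.746000) = 0.9785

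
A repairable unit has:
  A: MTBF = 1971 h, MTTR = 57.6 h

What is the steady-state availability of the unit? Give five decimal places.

0.97161

A(A) = MTBF/(MTBF+MTTR) = 1971/(1971+57.6) = 0.97161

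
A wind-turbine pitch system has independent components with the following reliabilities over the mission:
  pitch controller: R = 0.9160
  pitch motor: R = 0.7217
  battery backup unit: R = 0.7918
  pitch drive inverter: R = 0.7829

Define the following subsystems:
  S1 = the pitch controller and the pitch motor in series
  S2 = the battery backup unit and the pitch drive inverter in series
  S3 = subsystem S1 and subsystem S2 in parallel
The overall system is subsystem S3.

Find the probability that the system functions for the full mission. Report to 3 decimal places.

0.871

Series (pitch controller and pitch motor): 0.91600 × 0.72170 = 0.66108
Series (battery backup unit and pitch drive inverter): 0.79180 × 0.78290 = 0.61990
Parallel ([0.66108] and [0.61990]): 1 − (1 − 0.66108)(1 − 0.61990) = 0.871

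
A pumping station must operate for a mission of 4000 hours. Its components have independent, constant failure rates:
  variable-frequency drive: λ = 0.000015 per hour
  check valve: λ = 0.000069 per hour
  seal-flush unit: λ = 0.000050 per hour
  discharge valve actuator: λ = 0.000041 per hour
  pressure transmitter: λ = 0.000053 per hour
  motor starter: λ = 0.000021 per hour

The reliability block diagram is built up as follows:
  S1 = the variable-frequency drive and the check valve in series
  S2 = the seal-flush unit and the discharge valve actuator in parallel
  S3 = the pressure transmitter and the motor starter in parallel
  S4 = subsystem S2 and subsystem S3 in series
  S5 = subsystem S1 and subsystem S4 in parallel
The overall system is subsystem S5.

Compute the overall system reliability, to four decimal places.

R(variable-frequency drive) = exp(−0.000015 × 4000) = 0.941765
R(check valve) = exp(−0.000069 × 4000) = 0.758813
R(seal-flush unit) = exp(−0.000050 × 4000) = 0.818731
R(discharge valve actuator) = exp(−0.000041 × 4000) = 0.848742
R(pressure transmitter) = exp(−0.000053 × 4000) = 0.808965
R(motor starter) = exp(−0.000021 × 4000) = 0.919431
Series (variable-frequency drive and check valve): 0.941765 × 0.758813 = 0.714624
Parallel (seal-flush unit and discharge valve actuator): 1 − (1 − 0.818731)(1 − 0.848742) = 0.972582
Parallel (pressure transmitter and motor starter): 1 − (1 − 0.808965)(1 − 0.919431) = 0.984609
Series ([0.972582] and [0.984609]): 0.972582 × 0.984609 = 0.957613
Parallel ([0.714624] and [0.957613]): 1 − (1 − 0.714624)(1 − 0.957613) = 0.9879

0.9879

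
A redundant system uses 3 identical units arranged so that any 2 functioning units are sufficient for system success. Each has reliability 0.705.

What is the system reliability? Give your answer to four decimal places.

R = Σ_{i=2}^{3} C(3,i) p^i (1−p)^{3−i} with p = 0.705
C(3,2)·0.705^2·0.295^1 = 0.439867
C(3,3)·0.705^3·0.295^0 = 0.350403
Sum = 0.7903

0.7903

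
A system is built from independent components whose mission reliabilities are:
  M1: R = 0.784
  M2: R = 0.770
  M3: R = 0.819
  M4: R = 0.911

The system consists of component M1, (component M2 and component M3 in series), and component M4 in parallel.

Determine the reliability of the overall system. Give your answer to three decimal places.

0.993

Series (M2 and M3): 0.77000 × 0.81900 = 0.63063
Parallel (M1, [0.63063], and M4): 1 − (1 − 0.78400)(1 − 0.63063)(1 − 0.91100) = 0.993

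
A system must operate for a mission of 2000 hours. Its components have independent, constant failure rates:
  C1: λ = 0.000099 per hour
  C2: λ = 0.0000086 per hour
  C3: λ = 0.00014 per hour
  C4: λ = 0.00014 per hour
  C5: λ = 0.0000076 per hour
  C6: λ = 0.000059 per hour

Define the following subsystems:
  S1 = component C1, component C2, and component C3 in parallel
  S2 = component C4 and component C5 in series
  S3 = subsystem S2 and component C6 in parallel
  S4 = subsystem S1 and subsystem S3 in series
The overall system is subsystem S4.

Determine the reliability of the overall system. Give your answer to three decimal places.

R(C1) = exp(−0.000099 × 2000) = 0.82037
R(C2) = exp(−0.0000086 × 2000) = 0.98295
R(C3) = exp(−0.00014 × 2000) = 0.75578
R(C4) = exp(−0.00014 × 2000) = 0.75578
R(C5) = exp(−0.0000076 × 2000) = 0.98491
R(C6) = exp(−0.000059 × 2000) = 0.88870
Parallel (C1, C2, and C3): 1 − (1 − 0.82037)(1 − 0.98295)(1 − 0.75578) = 0.99925
Series (C4 and C5): 0.75578 × 0.98491 = 0.74438
Parallel ([0.74438] and C6): 1 − (1 − 0.74438)(1 − 0.88870) = 0.97155
Series ([0.99925] and [0.97155]): 0.99925 × 0.97155 = 0.971

0.971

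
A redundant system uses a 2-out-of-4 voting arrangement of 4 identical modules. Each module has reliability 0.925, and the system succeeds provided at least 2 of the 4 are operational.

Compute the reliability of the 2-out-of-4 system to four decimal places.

0.9984

R = Σ_{i=2}^{4} C(4,i) p^i (1−p)^{4−i} with p = 0.925
C(4,2)·0.925^2·0.075^2 = 0.028877
C(4,3)·0.925^3·0.075^1 = 0.237436
C(4,4)·0.925^4·0.075^0 = 0.732094
Sum = 0.9984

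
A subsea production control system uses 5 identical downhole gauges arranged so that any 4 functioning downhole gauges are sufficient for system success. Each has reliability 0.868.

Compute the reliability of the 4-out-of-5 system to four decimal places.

R = Σ_{i=4}^{5} C(5,i) p^i (1−p)^{5−i} with p = 0.868
C(5,4)·0.868^4·0.132^1 = 0.374647
C(5,5)·0.868^5·0.132^0 = 0.492718
Sum = 0.8674

0.8674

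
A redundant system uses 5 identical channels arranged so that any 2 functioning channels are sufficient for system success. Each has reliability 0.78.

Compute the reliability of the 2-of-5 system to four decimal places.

0.9903

R = Σ_{i=2}^{5} C(5,i) p^i (1−p)^{5−i} with p = 0.78
C(5,2)·0.78^2·0.22^3 = 0.064782
C(5,3)·0.78^3·0.22^2 = 0.229683
C(5,4)·0.78^4·0.22^1 = 0.407166
C(5,5)·0.78^5·0.22^0 = 0.288717
Sum = 0.9903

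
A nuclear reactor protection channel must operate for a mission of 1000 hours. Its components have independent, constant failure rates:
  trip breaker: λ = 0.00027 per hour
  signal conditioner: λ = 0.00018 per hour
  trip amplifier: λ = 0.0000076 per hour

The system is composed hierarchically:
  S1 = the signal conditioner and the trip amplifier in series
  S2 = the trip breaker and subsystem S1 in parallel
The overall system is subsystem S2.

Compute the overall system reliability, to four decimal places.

0.9595

R(trip breaker) = exp(−0.00027 × 1000) = 0.763379
R(signal conditioner) = exp(−0.00018 × 1000) = 0.835270
R(trip amplifier) = exp(−0.0000076 × 1000) = 0.992429
Series (signal conditioner and trip amplifier): 0.835270 × 0.992429 = 0.828946
Parallel (trip breaker and [0.828946]): 1 − (1 − 0.763379)(1 − 0.828946) = 0.9595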